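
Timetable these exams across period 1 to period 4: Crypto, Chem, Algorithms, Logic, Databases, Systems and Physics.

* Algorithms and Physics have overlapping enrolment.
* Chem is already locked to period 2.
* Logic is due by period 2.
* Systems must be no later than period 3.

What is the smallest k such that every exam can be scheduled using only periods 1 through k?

Chem can't be placed before period 2, so the schedule must run through at least period 2.
2 works (last occupied period: period 2): for example Crypto=period 1; Databases=period 1; Physics=period 2; Chem=period 2; Algorithms=period 1; Systems=period 1; Logic=period 1.

2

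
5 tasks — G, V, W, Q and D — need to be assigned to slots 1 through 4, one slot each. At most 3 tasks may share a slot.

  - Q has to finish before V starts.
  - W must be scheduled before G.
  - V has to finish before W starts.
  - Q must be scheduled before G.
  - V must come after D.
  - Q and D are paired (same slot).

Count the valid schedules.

1

Enumerating: D in 1; Q in 1; V in 2; W in 3; G in 4.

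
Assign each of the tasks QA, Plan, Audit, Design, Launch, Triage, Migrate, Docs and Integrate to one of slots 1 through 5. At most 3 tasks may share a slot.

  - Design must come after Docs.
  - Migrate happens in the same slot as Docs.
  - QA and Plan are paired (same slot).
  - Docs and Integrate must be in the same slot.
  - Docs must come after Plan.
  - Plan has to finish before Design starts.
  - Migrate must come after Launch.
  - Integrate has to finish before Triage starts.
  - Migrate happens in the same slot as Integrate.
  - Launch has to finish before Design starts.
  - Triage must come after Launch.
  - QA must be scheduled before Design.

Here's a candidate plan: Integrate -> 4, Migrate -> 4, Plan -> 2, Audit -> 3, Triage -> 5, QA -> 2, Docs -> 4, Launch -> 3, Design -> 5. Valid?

Yes

Docs and Integrate must be in the same slot — holds.
Migrate happens in the same slot as Integrate — holds.
Launch has to finish before Design starts — holds.
Triage must come after Launch — holds.
QA must be scheduled before Design — holds.
Integrate has to finish before Triage starts — holds.
Design must come after Docs — holds.
Migrate must come after Launch — holds.
Migrate happens in the same slot as Docs — holds.
Plan has to finish before Design starts — holds.
QA and Plan are paired (same slot) — holds.
Docs must come after Plan — holds.
At most 3 tasks may share a slot — holds.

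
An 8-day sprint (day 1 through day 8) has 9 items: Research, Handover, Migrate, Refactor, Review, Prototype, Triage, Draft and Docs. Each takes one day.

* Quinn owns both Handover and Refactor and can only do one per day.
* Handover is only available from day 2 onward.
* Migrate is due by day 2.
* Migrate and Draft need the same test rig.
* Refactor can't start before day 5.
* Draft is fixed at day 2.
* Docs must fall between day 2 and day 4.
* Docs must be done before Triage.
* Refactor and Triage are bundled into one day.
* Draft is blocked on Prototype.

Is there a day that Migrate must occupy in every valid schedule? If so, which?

day 1

Migrate's window is day 1–day 2.
Draft is fixed at day 2, and Migrate can't share a day with Draft.
So Migrate must be day 1.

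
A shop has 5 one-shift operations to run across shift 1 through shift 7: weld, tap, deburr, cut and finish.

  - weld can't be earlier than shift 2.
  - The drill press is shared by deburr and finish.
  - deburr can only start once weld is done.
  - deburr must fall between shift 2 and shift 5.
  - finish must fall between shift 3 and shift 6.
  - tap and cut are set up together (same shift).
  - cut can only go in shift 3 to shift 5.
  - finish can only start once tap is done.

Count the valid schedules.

28

Splitting on weld: it can be shift 2 (15), shift 3 (9), shift 4 (4). Listing each branch's schedules as (tap, deburr, cut, finish) by shift number:
weld=shift 2: (3,3,3,4) (3,3,3,5) (3,3,3,6) (3,4,3,5) (3,4,3,6) (3,5,3,4) (3,5,3,6) (4,3,4,5) (4,3,4,6) (4,4,4,5) (4,4,4,6) (4,5,4,6) (5,3,5,6) (5,4,5,6) (5,5,5,6) — 15.
weld=shift 3: (3,4,3,5) (3,4,3,6) (3,5,3,4) (3,5,3,6) (4,4,4,5) (4,4,4,6) (4,5,4,6) (5,4,5,6) (5,5,5,6) — 9.
weld=shift 4: (3,5,3,4) (3,5,3,6) (4,5,4,6) (5,5,5,6) — 4.
Summing: 15 + 9 + 4 = 28.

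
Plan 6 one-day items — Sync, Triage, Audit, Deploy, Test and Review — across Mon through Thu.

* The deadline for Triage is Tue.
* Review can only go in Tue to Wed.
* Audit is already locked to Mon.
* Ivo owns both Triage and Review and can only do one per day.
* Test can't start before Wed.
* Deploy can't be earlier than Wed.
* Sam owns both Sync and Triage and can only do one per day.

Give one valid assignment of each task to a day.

Sync in Tue; Test in Wed; Audit in Mon; Review in Tue; Deploy in Wed; Triage in Mon

Checking: Triage(Mon) != Review(Tue); Sync(Tue) != Triage(Mon); Review=Tue in [Tue,Wed]; Deploy=Wed in [Wed,Thu]; Audit=Mon in [Mon,Mon]; Triage=Mon in [Mon,Tue]; Test=Wed in [Wed,Thu].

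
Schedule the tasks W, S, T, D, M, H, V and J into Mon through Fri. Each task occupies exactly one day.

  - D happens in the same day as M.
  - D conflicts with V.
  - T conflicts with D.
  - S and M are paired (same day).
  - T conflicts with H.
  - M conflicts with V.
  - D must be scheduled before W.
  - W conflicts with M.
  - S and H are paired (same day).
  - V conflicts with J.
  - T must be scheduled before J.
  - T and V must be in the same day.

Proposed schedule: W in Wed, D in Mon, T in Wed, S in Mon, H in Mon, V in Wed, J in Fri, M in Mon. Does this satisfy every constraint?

M conflicts with V — holds.
S and M are paired (same day) — holds.
V conflicts with J — holds.
W conflicts with M — holds.
D conflicts with V — holds.
S and H are paired (same day) — holds.
T conflicts with H — holds.
D happens in the same day as M — holds.
D must be scheduled before W — holds.
T must be scheduled before J — holds.
T conflicts with D — holds.
T and V must be in the same day — holds.

Yes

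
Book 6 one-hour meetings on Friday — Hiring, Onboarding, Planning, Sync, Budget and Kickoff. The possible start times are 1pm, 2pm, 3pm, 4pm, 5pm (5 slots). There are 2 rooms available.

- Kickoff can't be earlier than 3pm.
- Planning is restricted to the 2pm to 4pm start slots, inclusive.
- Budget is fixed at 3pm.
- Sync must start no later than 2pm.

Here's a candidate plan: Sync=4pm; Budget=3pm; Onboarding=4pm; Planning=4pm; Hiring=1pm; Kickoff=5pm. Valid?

Invalid. Sync must start no later than 2pm.

Planning is restricted to the 2pm to 4pm start slots, inclusive — holds.
Sync must start no later than 2pm — violated.
There are 2 rooms available — violated.
Budget is fixed at 3pm — holds.
Kickoff can't be earlier than 3pm — holds.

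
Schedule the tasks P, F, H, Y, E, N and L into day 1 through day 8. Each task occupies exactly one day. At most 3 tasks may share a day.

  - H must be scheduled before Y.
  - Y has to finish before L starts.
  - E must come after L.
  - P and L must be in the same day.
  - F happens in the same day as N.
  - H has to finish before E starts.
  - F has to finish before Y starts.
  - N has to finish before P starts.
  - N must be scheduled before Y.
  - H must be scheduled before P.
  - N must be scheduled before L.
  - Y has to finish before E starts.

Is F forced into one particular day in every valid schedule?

F can be day 1 (e.g. Y in day 2; N in day 1; F in day 1; P in day 3; H in day 1; E in day 4; L in day 3) or day 2 (e.g. N -> day 2; F -> day 2; E -> day 5; H -> day 1; Y -> day 3; L -> day 4; P -> day 4).

No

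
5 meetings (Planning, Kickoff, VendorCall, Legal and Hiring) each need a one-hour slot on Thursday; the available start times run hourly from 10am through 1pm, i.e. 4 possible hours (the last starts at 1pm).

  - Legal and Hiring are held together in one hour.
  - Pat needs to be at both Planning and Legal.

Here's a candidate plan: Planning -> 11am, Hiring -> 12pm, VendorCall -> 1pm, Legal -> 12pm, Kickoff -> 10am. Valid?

Legal and Hiring are held together in one hour — holds.
Pat needs to be at both Planning and Legal — holds.

Yes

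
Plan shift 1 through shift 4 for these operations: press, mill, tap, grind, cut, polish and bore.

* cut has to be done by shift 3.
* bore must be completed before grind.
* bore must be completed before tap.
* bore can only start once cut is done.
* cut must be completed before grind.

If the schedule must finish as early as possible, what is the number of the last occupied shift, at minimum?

3

The precedence chain requires at least 3 distinct shifts.
3 works (last occupied shift: shift 3): for example grind=shift 3, polish=shift 1, mill=shift 1, press=shift 1, tap=shift 3, cut=shift 1, bore=shift 2.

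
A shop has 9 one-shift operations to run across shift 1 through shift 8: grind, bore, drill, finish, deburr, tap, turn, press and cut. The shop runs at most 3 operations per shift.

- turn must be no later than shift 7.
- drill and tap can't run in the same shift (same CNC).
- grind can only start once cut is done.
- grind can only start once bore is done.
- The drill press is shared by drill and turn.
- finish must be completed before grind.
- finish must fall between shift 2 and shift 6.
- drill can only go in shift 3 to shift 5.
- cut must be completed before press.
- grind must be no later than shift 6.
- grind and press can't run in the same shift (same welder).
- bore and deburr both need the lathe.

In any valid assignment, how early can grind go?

Precedence pushes grind to at least shift 3; grind's own window allows nothing later than shift 6.
grind at shift 3 is achievable: finish=shift 2; drill=shift 3; tap=shift 4; cut=shift 1; deburr=shift 2; bore=shift 1; grind=shift 3; turn=shift 1; press=shift 2.

shift 3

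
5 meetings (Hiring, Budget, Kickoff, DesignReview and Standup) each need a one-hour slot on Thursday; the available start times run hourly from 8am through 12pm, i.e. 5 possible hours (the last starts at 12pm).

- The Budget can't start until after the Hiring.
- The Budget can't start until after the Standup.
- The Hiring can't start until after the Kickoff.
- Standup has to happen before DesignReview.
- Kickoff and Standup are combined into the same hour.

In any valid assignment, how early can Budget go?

10am

Precedence pushes Budget to at least 10am.
Budget at 10am is achievable: DesignReview in 9am; Budget in 10am; Hiring in 9am; Standup in 8am; Kickoff in 8am.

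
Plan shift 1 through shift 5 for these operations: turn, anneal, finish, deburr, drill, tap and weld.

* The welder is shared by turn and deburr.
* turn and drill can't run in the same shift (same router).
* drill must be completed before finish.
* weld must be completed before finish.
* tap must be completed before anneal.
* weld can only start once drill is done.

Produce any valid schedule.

drill=shift 1, anneal=shift 2, turn=shift 2, finish=shift 3, weld=shift 2, tap=shift 1, deburr=shift 1

Checking: drill(shift 1) before finish(shift 3); drill(shift 1) before weld(shift 2); tap(shift 1) before anneal(shift 2); weld(shift 2) before finish(shift 3); turn(shift 2) != deburr(shift 1); turn(shift 2) != drill(shift 1).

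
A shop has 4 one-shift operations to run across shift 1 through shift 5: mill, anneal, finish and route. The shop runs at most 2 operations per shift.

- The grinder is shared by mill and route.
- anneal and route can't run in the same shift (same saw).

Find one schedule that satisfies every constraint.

route -> shift 2; mill -> shift 1; finish -> shift 2; anneal -> shift 1

Checking: mill(shift 1) != route(shift 2); anneal(shift 1) != route(shift 2); max 2 per shift (cap 2).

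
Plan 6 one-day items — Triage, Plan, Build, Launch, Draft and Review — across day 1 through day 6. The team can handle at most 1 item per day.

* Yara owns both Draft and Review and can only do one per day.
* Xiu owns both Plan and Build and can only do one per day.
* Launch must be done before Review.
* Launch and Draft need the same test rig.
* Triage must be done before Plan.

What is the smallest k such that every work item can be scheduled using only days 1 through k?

6 days

The precedence chain requires at least 2 distinct days.
With at most 1 per day and 6 work items, at least 6 days are needed.
6 works (last occupied day: day 6): for example Triage=day 1, Launch=day 3, Plan=day 2, Build=day 5, Draft=day 6, Review=day 4.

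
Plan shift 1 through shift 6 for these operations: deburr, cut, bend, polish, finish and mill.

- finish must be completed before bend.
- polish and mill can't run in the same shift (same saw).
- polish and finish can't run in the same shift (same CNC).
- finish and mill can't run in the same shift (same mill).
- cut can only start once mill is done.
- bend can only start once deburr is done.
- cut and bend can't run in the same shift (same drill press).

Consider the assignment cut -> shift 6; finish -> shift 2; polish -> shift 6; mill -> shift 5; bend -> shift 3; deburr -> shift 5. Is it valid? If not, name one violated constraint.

finish must be completed before bend — holds.
finish and mill can't run in the same shift (same mill) — holds.
cut can only start once mill is done — holds.
cut and bend can't run in the same shift (same drill press) — holds.
polish and mill can't run in the same shift (same saw) — holds.
polish and finish can't run in the same shift (same CNC) — holds.
bend can only start once deburr is done — violated.

No — it violates: bend can only start once deburr is done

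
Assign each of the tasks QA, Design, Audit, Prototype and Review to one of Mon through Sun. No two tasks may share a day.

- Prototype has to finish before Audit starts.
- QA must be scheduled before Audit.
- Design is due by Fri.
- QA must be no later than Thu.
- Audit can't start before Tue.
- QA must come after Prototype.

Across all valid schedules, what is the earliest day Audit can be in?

Audit is available from Tue; precedence pushes Audit to at least Wed.
Audit at Wed is achievable: Prototype -> Mon; QA -> Tue; Design -> Thu; Audit -> Wed; Review -> Fri.

Wed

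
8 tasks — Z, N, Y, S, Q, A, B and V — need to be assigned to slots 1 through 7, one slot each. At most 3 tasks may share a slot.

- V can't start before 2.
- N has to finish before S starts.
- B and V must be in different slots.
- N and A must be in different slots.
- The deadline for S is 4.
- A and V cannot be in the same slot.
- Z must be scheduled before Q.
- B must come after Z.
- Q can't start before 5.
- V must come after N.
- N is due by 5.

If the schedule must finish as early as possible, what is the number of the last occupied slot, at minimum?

The precedence chain requires at least 2 distinct slots.
With at most 3 per slot and 8 tasks, at least 3 slots are needed.
Q can't be placed before 5, so the schedule must run through at least slot 5.
5 works (last occupied slot: 5): for example V -> 2; B -> 3; Z -> 1; Y -> 1; Q -> 5; S -> 2; A -> 3; N -> 1.

5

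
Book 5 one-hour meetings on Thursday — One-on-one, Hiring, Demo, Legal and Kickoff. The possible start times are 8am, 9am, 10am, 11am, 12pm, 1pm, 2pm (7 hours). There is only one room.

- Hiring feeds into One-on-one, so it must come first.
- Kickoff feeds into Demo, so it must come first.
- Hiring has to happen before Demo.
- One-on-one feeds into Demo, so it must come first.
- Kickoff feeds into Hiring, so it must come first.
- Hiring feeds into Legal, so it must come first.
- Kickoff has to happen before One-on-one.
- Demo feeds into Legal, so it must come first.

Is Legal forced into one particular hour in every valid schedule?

Legal can be 12pm (e.g. One-on-one=10am; Kickoff=8am; Hiring=9am; Legal=12pm; Demo=11am) or 1pm (e.g. One-on-one=10am, Demo=11am, Hiring=9am, Legal=1pm, Kickoff=8am).

No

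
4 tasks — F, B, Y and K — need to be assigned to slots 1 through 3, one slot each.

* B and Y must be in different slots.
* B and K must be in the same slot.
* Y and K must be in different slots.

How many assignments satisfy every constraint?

Splitting on F: it can be 1 (6), 2 (6), 3 (6). Listing each branch's schedules as (B, Y, K):
F=1: (1,2,1) (1,3,1) (2,1,2) (2,3,2) (3,1,3) (3,2,3) — 6.
F=2: (1,2,1) (1,3,1) (2,1,2) (2,3,2) (3,1,3) (3,2,3) — 6.
F=3: (1,2,1) (1,3,1) (2,1,2) (2,3,2) (3,1,3) (3,2,3) — 6.
Summing: 6 + 6 + 6 = 18.

18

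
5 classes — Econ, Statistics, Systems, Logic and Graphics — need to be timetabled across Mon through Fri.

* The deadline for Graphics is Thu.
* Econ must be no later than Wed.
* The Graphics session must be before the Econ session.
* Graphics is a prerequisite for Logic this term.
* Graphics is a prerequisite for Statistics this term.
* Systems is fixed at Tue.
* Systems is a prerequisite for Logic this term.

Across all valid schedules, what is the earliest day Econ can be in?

Tue

Precedence pushes Econ to at least Tue; Econ's own window allows nothing later than Wed.
Econ at Tue is achievable: Econ -> Tue, Statistics -> Tue, Logic -> Wed, Graphics -> Mon, Systems -> Tue.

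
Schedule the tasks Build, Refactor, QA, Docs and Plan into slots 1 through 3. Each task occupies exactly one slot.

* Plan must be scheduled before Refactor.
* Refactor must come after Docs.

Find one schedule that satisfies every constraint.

Plan=1; Docs=1; Refactor=2; QA=1; Build=1

Checking: Plan(1) before Refactor(2); Docs(1) before Refactor(2).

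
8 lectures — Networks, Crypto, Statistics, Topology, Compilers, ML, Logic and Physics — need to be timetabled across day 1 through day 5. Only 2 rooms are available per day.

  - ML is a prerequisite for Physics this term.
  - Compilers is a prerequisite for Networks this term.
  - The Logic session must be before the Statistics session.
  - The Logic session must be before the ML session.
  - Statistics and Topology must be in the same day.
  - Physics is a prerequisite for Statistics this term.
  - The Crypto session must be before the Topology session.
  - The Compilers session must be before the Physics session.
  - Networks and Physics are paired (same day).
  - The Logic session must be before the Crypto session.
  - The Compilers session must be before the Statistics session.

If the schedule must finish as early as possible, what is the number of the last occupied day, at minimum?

4

The precedence chain requires at least 4 distinct days.
With at most 2 per day and 8 lectures, at least 4 days are needed.
4 works (last occupied day: day 4): for example Networks=day 3, Physics=day 3, Statistics=day 4, Crypto=day 2, Topology=day 4, Logic=day 1, Compilers=day 1, ML=day 2.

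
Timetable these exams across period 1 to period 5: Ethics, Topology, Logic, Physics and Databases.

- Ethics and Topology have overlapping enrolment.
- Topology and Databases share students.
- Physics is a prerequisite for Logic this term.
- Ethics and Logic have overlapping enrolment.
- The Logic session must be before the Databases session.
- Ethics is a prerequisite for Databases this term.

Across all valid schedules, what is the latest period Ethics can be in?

Downstream work caps Ethics at period 4.
Ethics at period 4 is achievable: Topology=period 1; Ethics=period 4; Logic=period 2; Databases=period 5; Physics=period 1.

period 4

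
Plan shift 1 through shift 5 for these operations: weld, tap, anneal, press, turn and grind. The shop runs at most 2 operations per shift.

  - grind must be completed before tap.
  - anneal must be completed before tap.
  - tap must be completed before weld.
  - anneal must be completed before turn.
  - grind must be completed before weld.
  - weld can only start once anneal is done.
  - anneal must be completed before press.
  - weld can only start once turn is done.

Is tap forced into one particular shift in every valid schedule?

No

tap can be shift 2 (e.g. turn -> shift 2, weld -> shift 3, grind -> shift 1, tap -> shift 2, anneal -> shift 1, press -> shift 3) or shift 3 (e.g. grind=shift 1, press=shift 2, tap=shift 3, turn=shift 2, anneal=shift 1, weld=shift 4).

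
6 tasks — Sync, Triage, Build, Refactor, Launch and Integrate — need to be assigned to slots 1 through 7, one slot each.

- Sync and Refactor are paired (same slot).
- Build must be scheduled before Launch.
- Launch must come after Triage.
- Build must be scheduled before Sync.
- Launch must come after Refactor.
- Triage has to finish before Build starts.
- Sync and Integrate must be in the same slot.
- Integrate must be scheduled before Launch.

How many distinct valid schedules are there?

35

Splitting on Sync: it can be 3 (4), 4 (9), 5 (12), 6 (10). Listing each branch's schedules as (Triage, Build, Refactor, Launch, Integrate):
Sync=3: (1,2,3,4,3) (1,2,3,5,3) (1,2,3,6,3) (1,2,3,7,3) — 4.
Sync=4: (1,2,4,5,4) (1,2,4,6,4) (1,2,4,7,4) (1,3,4,5,4) (1,3,4,6,4) (1,3,4,7,4) (2,3,4,5,4) (2,3,4,6,4) (2,3,4,7,4) — 9.
Sync=5: (1,2,5,6,5) (1,2,5,7,5) (1,3,5,6,5) (1,3,5,7,5) (1,4,5,6,5) (1,4,5,7,5) (2,3,5,6,5) (2,3,5,7,5) (2,4,5,6,5) (2,4,5,7,5) (3,4,5,6,5) (3,4,5,7,5) — 12.
Sync=6: (1,2,6,7,6) (1,3,6,7,6) (1,4,6,7,6) (1,5,6,7,6) (2,3,6,7,6) (2,4,6,7,6) (2,5,6,7,6) (3,4,6,7,6) (3,5,6,7,6) (4,5,6,7,6) — 10.
Summing: 4 + 9 + 12 + 10 = 35.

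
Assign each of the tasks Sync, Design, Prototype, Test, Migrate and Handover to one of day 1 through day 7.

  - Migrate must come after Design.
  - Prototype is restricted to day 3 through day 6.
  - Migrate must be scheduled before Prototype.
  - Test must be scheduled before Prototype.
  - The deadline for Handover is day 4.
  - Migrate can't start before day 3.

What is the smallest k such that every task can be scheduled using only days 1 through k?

The precedence chain requires at least 3 distinct days.
Propagating the time windows through the other constraints, Prototype can't land before day 4, so the schedule must run through at least day 4.
4 works (last occupied day: day 4): for example Handover in day 1; Test in day 1; Design in day 1; Prototype in day 4; Sync in day 1; Migrate in day 3.

4 days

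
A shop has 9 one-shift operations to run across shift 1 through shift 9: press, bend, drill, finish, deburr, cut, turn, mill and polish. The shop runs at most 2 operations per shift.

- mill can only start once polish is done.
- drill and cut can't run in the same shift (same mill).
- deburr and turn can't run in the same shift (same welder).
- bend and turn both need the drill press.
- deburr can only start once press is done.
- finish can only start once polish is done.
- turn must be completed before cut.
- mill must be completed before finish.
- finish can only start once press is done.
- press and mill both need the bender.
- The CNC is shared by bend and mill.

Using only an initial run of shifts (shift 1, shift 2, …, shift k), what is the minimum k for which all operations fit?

The precedence chain requires at least 3 distinct shifts.
With at most 2 per shift and 9 operations, at least 5 shifts are needed.
5 works (last occupied shift: shift 5): for example drill -> shift 5, finish -> shift 3, deburr -> shift 2, turn -> shift 3, mill -> shift 2, cut -> shift 4, press -> shift 1, bend -> shift 4, polish -> shift 1.

5 shifts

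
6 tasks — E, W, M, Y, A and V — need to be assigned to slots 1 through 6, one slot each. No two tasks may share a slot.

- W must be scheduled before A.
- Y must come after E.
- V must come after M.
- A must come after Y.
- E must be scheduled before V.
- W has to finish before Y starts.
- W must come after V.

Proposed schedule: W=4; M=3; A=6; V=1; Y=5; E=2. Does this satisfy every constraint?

No — it violates: V must come after M

V must come after M — violated.
W must be scheduled before A — holds.
W has to finish before Y starts — holds.
W must come after V — holds.
No two tasks may share a slot — holds.
E must be scheduled before V — violated.
A must come after Y — holds.
Y must come after E — holds.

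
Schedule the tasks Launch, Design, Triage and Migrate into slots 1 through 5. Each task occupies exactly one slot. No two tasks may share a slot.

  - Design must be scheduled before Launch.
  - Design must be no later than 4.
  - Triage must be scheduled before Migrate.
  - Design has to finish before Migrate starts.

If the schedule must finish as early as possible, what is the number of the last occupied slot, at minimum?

The precedence chain requires at least 2 distinct slots.
With at most 1 per slot and 4 tasks, at least 4 slots are needed.
4 works (last occupied slot: 4): for example Launch=4, Design=1, Triage=2, Migrate=3.

4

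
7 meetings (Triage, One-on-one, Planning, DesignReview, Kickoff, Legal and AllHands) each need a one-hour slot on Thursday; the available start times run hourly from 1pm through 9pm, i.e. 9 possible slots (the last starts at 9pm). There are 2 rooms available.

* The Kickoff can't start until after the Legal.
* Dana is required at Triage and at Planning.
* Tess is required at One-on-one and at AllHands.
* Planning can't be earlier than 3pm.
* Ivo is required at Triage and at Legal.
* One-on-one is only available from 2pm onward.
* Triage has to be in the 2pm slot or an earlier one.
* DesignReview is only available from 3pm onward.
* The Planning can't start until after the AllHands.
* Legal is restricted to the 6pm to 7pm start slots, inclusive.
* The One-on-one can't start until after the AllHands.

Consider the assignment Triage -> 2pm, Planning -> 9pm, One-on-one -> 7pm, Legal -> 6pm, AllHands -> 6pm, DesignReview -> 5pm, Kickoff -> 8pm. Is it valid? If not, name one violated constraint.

Valid

The One-on-one can't start until after the AllHands — holds.
Legal is restricted to the 6pm to 7pm start slots, inclusive — holds.
Planning can't be earlier than 3pm — holds.
The Planning can't start until after the AllHands — holds.
DesignReview is only available from 3pm onward — holds.
One-on-one is only available from 2pm onward — holds.
Tess is required at One-on-one and at AllHands — holds.
There are 2 rooms available — holds.
The Kickoff can't start until after the Legal — holds.
Triage has to be in the 2pm slot or an earlier one — holds.
Ivo is required at Triage and at Legal — holds.
Dana is required at Triage and at Planning — holds.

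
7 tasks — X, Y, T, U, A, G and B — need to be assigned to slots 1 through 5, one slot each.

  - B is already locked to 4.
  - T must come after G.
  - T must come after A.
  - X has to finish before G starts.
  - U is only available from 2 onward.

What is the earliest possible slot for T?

Precedence pushes T to at least 3.
T at 3 is achievable: X=1, T=3, B=4, U=2, G=2, Y=1, A=1.

3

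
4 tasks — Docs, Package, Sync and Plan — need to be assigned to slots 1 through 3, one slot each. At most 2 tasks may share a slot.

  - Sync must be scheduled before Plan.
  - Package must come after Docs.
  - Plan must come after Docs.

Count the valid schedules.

Splitting on Docs: it can be 1 (6), 2 (2). Listing each branch's schedules as (Package, Sync, Plan):
Docs=1: (2,1,2) (2,1,3) (2,2,3) (3,1,2) (3,1,3) (3,2,3) — 6.
Docs=2: (3,1,3) (3,2,3) — 2.
Summing: 6 + 2 = 8.

8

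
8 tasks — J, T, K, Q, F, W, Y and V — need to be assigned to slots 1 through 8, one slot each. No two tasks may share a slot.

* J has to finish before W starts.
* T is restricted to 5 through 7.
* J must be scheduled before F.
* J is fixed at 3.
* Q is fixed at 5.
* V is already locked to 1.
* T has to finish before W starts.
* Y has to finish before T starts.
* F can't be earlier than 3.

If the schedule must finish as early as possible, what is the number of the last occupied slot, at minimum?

8

The precedence chain requires at least 3 distinct slots.
With at most 1 per slot and 8 tasks, at least 8 slots are needed.
Propagating the time windows through the other constraints, W can't land before 6, so the schedule must run through at least slot 6.
8 works (last occupied slot: 8): for example W in 7, T in 6, K in 8, V in 1, Q in 5, F in 4, J in 3, Y in 2.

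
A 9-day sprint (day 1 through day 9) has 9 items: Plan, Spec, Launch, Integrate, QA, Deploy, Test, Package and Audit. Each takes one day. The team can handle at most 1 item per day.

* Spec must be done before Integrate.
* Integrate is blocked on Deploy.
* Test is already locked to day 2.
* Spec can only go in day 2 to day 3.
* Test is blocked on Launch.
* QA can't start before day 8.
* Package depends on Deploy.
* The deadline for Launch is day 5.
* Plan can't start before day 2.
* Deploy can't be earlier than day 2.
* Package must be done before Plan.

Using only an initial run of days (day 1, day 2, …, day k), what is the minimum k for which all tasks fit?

9 days

The precedence chain requires at least 3 distinct days.
With at most 1 per day and 9 tasks, at least 9 days are needed.
QA can't be placed before day 8, so the schedule must run through at least day 8.
9 works (last occupied day: day 9): for example Plan=day 6, Deploy=day 4, Launch=day 1, Spec=day 3, Audit=day 9, Test=day 2, Integrate=day 7, Package=day 5, QA=day 8.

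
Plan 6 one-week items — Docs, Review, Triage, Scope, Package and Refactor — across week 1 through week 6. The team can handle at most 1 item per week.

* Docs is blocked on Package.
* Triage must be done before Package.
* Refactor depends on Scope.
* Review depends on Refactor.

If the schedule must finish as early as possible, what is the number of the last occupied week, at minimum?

6

The precedence chain requires at least 3 distinct weeks.
With at most 1 per week and 6 work items, at least 6 weeks are needed.
6 works (last occupied week: week 6): for example Package -> week 2; Scope -> week 3; Refactor -> week 4; Triage -> week 1; Review -> week 6; Docs -> week 5.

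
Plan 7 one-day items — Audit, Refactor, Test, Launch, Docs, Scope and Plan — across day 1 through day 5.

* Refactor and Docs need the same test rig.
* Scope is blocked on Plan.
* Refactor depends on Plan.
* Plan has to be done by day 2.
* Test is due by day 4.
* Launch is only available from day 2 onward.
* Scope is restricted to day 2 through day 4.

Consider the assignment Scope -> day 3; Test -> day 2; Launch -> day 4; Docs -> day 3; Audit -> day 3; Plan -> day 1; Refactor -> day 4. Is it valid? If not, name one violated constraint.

Test is due by day 4 — holds.
Scope is blocked on Plan — holds.
Launch is only available from day 2 onward — holds.
Refactor depends on Plan — holds.
Refactor and Docs need the same test rig — holds.
Plan has to be done by day 2 — holds.
Scope is restricted to day 2 through day 4 — holds.

Yes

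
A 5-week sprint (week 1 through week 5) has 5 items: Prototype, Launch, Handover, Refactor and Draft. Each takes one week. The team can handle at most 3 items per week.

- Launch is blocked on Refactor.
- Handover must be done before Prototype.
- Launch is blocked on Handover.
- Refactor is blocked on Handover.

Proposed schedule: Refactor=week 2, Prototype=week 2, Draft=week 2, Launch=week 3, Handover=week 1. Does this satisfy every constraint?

Launch is blocked on Handover — holds.
The team can handle at most 3 items per week — holds.
Handover must be done before Prototype — holds.
Launch is blocked on Refactor — holds.
Refactor is blocked on Handover — holds.

Yes, all constraints hold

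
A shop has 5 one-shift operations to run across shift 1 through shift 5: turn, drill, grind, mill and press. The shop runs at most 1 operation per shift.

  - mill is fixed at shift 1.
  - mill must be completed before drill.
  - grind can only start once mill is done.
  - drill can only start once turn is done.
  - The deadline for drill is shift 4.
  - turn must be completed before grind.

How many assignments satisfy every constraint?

5

Splitting on turn: it can be shift 2 (4), shift 3 (1). Listing each branch's schedules as (drill, grind, mill, press) by shift number:
turn=shift 2: (3,4,1,5) (3,5,1,4) (4,3,1,5) (4,5,1,3) — 4.
turn=shift 3: (4,5,1,2) — 1.
Summing: 4 + 1 = 5.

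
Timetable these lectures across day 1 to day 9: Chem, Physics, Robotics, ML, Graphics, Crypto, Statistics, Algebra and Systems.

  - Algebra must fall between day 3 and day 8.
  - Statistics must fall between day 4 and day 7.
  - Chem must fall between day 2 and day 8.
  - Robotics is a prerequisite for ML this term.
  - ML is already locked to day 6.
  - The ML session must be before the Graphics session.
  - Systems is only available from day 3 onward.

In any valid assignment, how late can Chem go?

Chem is available from day 2; Chem's own window allows nothing later than day 8.
Chem at day 8 is achievable: Systems -> day 3, ML -> day 6, Robotics -> day 1, Chem -> day 8, Crypto -> day 1, Statistics -> day 4, Graphics -> day 7, Algebra -> day 3, Physics -> day 1.

day 8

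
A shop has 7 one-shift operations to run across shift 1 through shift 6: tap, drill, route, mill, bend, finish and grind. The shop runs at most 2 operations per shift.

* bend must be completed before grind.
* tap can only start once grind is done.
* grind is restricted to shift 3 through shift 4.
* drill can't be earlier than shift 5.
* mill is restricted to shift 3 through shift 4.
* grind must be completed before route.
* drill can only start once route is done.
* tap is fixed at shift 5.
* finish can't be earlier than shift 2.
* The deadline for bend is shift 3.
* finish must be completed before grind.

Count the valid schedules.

23

Splitting on drill: it can be shift 5 (4), shift 6 (19). Listing each branch's schedules as (tap, route, mill, bend, finish, grind) by shift number:
drill=shift 5: (5,4,3,1,2,3) (5,4,3,2,2,3) (5,4,4,1,2,3) (5,4,4,2,2,3) — 4.
drill=shift 6: (5,4,3,1,2,3) (5,4,3,2,2,3) (5,4,4,1,2,3) (5,4,4,2,2,3) (5,5,3,1,2,3) (5,5,3,1,2,4) (5,5,3,1,3,4) (5,5,3,2,2,3) (5,5,3,2,2,4) (5,5,3,2,3,4) (5,5,3,3,2,4) (5,5,4,1,2,3) (5,5,4,1,2,4) (5,5,4,1,3,4) (5,5,4,2,2,3) (5,5,4,2,2,4) (5,5,4,2,3,4) (5,5,4,3,2,4) (5,5,4,3,3,4) — 19.
Summing: 4 + 19 = 23.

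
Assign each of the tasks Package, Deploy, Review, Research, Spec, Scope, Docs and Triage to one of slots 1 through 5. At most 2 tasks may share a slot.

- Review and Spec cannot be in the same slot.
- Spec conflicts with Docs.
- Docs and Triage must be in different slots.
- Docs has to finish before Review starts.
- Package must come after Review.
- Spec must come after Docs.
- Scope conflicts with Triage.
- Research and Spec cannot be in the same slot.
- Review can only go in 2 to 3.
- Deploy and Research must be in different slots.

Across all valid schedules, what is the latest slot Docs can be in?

2

Downstream work caps Docs at 2.
Docs at 2 is achievable: Spec in 4, Package in 4, Scope in 1, Docs in 2, Triage in 3, Deploy in 1, Review in 3, Research in 2.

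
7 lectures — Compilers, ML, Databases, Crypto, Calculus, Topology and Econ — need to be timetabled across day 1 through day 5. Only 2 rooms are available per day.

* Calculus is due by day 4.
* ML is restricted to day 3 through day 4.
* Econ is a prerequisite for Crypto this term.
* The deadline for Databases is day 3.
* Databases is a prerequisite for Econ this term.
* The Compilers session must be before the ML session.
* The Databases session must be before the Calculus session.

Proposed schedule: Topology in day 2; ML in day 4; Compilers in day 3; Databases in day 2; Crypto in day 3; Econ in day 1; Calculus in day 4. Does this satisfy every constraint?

Invalid. Databases is a prerequisite for Econ this term.

Databases is a prerequisite for Econ this term — violated.
The Databases session must be before the Calculus session — holds.
ML is restricted to day 3 through day 4 — holds.
The deadline for Databases is day 3 — holds.
Only 2 rooms are available per day — holds.
Econ is a prerequisite for Crypto this term — holds.
Calculus is due by day 4 — holds.
The Compilers session must be before the ML session — holds.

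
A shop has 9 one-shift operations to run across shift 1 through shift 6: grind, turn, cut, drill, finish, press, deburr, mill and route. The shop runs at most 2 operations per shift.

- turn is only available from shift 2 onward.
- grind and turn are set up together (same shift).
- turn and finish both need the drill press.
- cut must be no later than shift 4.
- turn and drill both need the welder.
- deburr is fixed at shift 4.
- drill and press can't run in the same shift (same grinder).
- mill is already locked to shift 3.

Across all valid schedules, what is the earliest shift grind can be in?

shift 2

Grind must be in the same shift as turn, which can't be before shift 2, so grind is at least shift 2.
grind at shift 2 is achievable: turn=shift 2, mill=shift 3, cut=shift 1, deburr=shift 4, drill=shift 1, grind=shift 2, press=shift 4, route=shift 5, finish=shift 3.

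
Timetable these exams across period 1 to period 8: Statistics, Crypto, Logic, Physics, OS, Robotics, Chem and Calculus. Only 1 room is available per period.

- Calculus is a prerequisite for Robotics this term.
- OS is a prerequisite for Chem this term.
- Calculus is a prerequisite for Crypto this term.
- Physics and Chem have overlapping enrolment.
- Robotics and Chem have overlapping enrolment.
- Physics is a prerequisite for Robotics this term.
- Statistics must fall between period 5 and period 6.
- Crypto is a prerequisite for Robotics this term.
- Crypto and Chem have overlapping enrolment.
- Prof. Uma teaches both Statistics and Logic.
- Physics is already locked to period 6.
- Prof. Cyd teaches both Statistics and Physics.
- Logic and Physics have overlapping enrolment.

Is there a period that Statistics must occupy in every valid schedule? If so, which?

period 5

Statistics's window is period 5–period 6.
Physics is fixed at period 6, and Statistics can't share a period with Physics.
So Statistics must be period 5.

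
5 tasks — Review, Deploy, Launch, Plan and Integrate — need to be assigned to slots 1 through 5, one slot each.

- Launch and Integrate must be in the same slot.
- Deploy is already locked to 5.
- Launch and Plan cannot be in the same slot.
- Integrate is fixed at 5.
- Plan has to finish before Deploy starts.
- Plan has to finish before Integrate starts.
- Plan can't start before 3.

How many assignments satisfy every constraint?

Splitting on Review: it can be 1 (2), 2 (2), 3 (2), 4 (2), 5 (2). Listing each branch's schedules as (Deploy, Launch, Plan, Integrate):
Review=1: (5,5,3,5) (5,5,4,5) — 2.
Review=2: (5,5,3,5) (5,5,4,5) — 2.
Review=3: (5,5,3,5) (5,5,4,5) — 2.
Review=4: (5,5,3,5) (5,5,4,5) — 2.
Review=5: (5,5,3,5) (5,5,4,5) — 2.
Summing: 2 + 2 + 2 + 2 + 2 = 10.

10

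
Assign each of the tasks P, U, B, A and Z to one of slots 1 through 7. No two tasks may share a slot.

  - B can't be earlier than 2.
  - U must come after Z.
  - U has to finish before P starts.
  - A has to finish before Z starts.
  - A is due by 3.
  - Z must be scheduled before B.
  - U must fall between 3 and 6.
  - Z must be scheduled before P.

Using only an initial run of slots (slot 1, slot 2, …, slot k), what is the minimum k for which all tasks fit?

The precedence chain requires at least 4 distinct slots.
With at most 1 per slot and 5 tasks, at least 5 slots are needed.
5 works (last occupied slot: 5): for example A in 1, U in 3, Z in 2, B in 4, P in 5.

5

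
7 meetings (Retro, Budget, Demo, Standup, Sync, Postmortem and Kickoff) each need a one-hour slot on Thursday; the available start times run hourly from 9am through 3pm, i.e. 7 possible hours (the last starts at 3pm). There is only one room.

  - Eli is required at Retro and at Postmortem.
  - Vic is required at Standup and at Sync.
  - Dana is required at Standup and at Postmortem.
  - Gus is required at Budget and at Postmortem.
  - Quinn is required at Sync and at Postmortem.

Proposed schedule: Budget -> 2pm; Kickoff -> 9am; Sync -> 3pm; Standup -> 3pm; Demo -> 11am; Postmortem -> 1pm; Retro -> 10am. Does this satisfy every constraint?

Dana is required at Standup and at Postmortem — holds.
There is only one room — violated.
Gus is required at Budget and at Postmortem — holds.
Vic is required at Standup and at Sync — violated.
Eli is required at Retro and at Postmortem — holds.
Quinn is required at Sync and at Postmortem — holds.

No — it violates: Vic is required at Standup and at Sync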